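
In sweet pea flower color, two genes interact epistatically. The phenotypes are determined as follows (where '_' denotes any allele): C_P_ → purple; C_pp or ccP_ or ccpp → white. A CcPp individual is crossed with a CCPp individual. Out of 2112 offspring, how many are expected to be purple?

Cross: CcPp × CCPp — consider each gene separately:
C gene: Cc × CC → 2 CC, 2 Cc → 4 C_ (out of 4)
P gene: Pp × Pp → 1 PP, 2 Pp, 1 pp → 3 P_ : 1 pp (out of 4)
Genotype classes (out of 4 × 4 = 16): C_P_ = 4×3 = 12; C_pp = 4×1 = 4
Apply the phenotype rules: C_P_ (12) → purple; C_pp (4) → white
Phenotype counts (out of 16): 12 purple, 4 white
purple: 12 out of 16 → fraction 3/4
Expected count = 3/4 × 2112 = 1584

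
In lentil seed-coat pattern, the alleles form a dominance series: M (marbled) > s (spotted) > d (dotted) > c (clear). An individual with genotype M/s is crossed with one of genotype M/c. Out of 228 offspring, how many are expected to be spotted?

Cross: M/s × M/c
Allele dominance: M > s > d > c
Offspring genotypes: 1 M/M, 1 M/c, 1 M/s, 1 s/c
Phenotype counts: 3 marbled, 1 spotted
spotted: 1 out of 4 → fraction 1/4
Expected count = 1/4 × 228 = 57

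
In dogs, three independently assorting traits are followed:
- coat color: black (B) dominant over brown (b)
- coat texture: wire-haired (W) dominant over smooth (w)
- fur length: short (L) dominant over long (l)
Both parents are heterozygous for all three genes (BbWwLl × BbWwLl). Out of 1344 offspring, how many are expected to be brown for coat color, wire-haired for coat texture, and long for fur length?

Trihybrid cross: BbWwLl × BbWwLl
Each trait segregates independently with a 3:1 phenotypic ratio, so each gene contributes 3/4 (dominant) or 1/4 (recessive).
Target: brown (coat color), wire-haired (coat texture), long (fur length)
Probability = product of independent per-trait probabilities
= 1/4 × 3/4 × 1/4 = 3/64
Expected count = 3/64 × 1344 = 63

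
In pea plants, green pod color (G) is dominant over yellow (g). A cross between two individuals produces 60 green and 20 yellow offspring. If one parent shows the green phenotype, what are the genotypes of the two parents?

Observed offspring: 60 green, 20 yellow
The observed ratio simplifies to 3:1. Yellow (gg) offspring appear, so each parent must contribute one g allele. The parent stated to show green carries G, so it is Gg. The other parent is then either Gg or gg: Gg × gg would give a 1:1 split, whereas Gg × Gg gives 3:1 — matching the data. So both parents are heterozygous (Gg × Gg).
Parent genotypes: Gg × Gg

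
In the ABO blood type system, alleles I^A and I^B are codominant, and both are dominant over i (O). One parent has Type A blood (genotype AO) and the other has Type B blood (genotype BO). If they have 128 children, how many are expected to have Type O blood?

Cross: AO × BO
Possible offspring genotypes: 1 AB, 1 AO, 1 BO, 1 OO
Blood type counts: 1 Type AB, 1 Type A, 1 Type B, 1 Type O
Probability of Type O: 1/4
Expected count = 1/4 × 128 = 32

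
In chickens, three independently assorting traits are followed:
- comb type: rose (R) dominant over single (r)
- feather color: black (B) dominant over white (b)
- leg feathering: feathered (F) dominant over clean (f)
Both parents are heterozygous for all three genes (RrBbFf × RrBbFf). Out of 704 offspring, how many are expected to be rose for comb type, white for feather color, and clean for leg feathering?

Trihybrid cross: RrBbFf × RrBbFf
Each trait segregates independently with a 3:1 phenotypic ratio, so each gene contributes 3/4 (dominant) or 1/4 (recessive).
Target: rose (comb type), white (feather color), clean (leg feathering)
Probability = product of independent per-trait probabilities
= 3/4 × 1/4 × 1/4 = 3/64
Expected count = 3/64 × 704 = 33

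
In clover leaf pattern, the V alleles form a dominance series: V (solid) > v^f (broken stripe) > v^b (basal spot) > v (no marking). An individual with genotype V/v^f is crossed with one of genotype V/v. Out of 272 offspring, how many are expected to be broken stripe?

Cross: V/v^f × V/v
Allele dominance: V > v^f > v^b > v
Offspring genotypes: 1 V/V, 1 V/v, 1 V/v^f, 1 v^f/v
Phenotype counts: 3 solid, 1 broken stripe
broken stripe: 1 out of 4 → fraction 1/4
Expected count = 1/4 × 272 = 68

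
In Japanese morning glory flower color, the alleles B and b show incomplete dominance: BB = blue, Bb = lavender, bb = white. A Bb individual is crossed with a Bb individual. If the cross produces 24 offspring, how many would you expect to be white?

Punnett square for Bb × Bb:
Offspring genotypes: 1 BB, 2 Bb, 1 bb
Phenotype counts: 1 blue, 2 lavender, 1 white
white: 1 out of 4 → fraction 1/4
Expected count = 1/4 × 24 = 6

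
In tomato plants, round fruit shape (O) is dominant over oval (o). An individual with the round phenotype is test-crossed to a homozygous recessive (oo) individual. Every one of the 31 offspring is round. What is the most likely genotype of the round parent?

Test cross: ? × oo
All offspring are round.
If the unknown parent were heterozygous (Oo), about half of 31 offspring would be oval; none are. The unknown parent is most likely homozygous dominant (OO).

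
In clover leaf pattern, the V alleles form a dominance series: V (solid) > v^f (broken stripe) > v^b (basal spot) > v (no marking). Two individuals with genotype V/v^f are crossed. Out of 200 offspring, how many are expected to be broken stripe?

Cross: V/v^f × V/v^f
Allele dominance: V > v^f > v^b > v
Offspring genotypes: 1 V/V, 2 V/v^f, 1 v^f/v^f
Phenotype counts: 3 solid, 1 broken stripe
broken stripe: 1 out of 4 → fraction 1/4
Expected count = 1/4 × 200 = 50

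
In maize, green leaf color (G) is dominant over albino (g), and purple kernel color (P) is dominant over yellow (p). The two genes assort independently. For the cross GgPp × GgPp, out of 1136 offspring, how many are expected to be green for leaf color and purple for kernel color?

Dihybrid cross GgPp × GgPp — consider each gene separately:
leaf color: Gg × Gg → 1 GG, 2 Gg, 1 gg → 3 G_ : 1 gg (out of 4)
kernel color: Pp × Pp → 1 PP, 2 Pp, 1 pp → 3 P_ : 1 pp (out of 4)
Looking for: green (G_) and purple (P_)
P(green) = 3/4, P(purple) = 3/4
P(both) = 3/4 × 3/4 = 9/16
Expected count = 9/16 × 1136 = 639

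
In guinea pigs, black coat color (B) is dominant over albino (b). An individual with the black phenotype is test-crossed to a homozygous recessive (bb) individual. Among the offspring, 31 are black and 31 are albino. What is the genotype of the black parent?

Test cross: ? × bb
Offspring: 31 black, 31 albino — approximately 1:1.
A 1:1 ratio in a test cross indicates the unknown parent is heterozygous (Bb).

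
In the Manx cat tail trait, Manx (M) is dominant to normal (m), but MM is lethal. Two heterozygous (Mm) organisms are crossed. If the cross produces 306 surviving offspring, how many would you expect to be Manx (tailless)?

Cross: Mm × Mm
Punnett square offspring (before lethality): 1 MM, 2 Mm, 1 mm
The MM genotype is lethal (embryos die); surviving offspring: 2 Mm, 1 mm
Manx (tailless): 2 out of 3 → fraction 2/3
Expected count = 2/3 × 306 = 204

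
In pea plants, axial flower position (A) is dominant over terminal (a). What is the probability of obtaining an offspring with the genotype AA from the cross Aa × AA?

Punnett square for Aa × AA:
Offspring genotypes: 2 AA, 2 Aa
Total offspring: 4
Count with target: 2
Probability: 2/4 = 1/2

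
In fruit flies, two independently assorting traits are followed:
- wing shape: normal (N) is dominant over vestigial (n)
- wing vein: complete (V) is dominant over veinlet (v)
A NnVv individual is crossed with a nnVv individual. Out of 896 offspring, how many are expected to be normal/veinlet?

Dihybrid cross NnVv × nnVv — consider each gene separately:
wing shape: Nn × nn → 2 Nn, 2 nn → 2 N_ : 2 nn (out of 4)
wing vein: Vv × Vv → 1 VV, 2 Vv, 1 vv → 3 V_ : 1 vv (out of 4)
Combine (counts out of 4 × 4 = 16): normal/complete (N_V_) = 2×3 = 6; normal/veinlet (N_vv) = 2×1 = 2; vestigial/complete (nnV_) = 2×3 = 6; vestigial/veinlet (nnvv) = 2×1 = 2
Phenotype counts (out of 16): 6 normal/complete, 2 normal/veinlet, 6 vestigial/complete, 2 vestigial/veinlet
normal/veinlet: 2 out of 16 → fraction 1/8
Expected count = 1/8 × 896 = 112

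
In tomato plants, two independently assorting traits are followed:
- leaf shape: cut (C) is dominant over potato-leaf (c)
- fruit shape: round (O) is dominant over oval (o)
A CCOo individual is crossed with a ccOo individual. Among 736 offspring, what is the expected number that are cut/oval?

Dihybrid cross CCOo × ccOo — consider each gene separately:
leaf shape: CC × cc → 4 Cc → 4 C_ (out of 4)
fruit shape: Oo × Oo → 1 OO, 2 Oo, 1 oo → 3 O_ : 1 oo (out of 4)
Combine (counts out of 4 × 4 = 16): cut/round (C_O_) = 4×3 = 12; cut/oval (C_oo) = 4×1 = 4
Phenotype counts (out of 16): 12 cut/round, 4 cut/oval
cut/oval: 4 out of 16 → fraction 1/4
Expected count = 1/4 × 736 = 184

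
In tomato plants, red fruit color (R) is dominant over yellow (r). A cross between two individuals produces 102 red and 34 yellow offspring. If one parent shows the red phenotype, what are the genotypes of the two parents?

Observed offspring: 102 red, 34 yellow
The observed ratio simplifies to 3:1. Yellow (rr) offspring appear, so each parent must contribute one r allele. The parent stated to show red carries R, so it is Rr. The other parent is then either Rr or rr: Rr × rr would give a 1:1 split, whereas Rr × Rr gives 3:1 — matching the data. So both parents are heterozygous (Rr × Rr).
Parent genotypes: Rr × Rr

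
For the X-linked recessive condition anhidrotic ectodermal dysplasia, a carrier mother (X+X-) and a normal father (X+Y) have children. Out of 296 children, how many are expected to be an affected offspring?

Cross: X+X- × X+Y
Offspring: 1 X+X+, 1 X+Y, 1 X+X-, 1 X-Y
Probability of an affected offspring: 1/4
Expected count = 1/4 × 296 = 74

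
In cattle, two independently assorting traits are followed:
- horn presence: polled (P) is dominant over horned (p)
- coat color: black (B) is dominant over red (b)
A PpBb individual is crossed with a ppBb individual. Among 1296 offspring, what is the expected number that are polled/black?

Dihybrid cross PpBb × ppBb — consider each gene separately:
horn presence: Pp × pp → 2 Pp, 2 pp → 2 P_ : 2 pp (out of 4)
coat color: Bb × Bb → 1 BB, 2 Bb, 1 bb → 3 B_ : 1 bb (out of 4)
Combine (counts out of 4 × 4 = 16): polled/black (P_B_) = 2×3 = 6; polled/red (P_bb) = 2×1 = 2; horned/black (ppB_) = 2×3 = 6; horned/red (ppbb) = 2×1 = 2
Phenotype counts (out of 16): 6 polled/black, 2 polled/red, 6 horned/black, 2 horned/red
polled/black: 6 out of 16 → fraction 3/8
Expected count = 3/8 × 1296 = 486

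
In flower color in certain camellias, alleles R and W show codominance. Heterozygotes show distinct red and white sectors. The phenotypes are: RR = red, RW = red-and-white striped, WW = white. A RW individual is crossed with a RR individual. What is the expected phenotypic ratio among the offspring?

Punnett square for RW × RR:
Offspring genotypes: 2 RR, 2 RW
Phenotype counts: 2 red, 2 red-and-white striped
Ratio: 1 red : 1 red-and-white striped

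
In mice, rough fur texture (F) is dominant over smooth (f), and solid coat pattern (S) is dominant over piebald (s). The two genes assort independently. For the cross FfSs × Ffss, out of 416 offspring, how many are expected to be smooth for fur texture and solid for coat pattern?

Dihybrid cross FfSs × Ffss — consider each gene separately:
fur texture: Ff × Ff → 1 FF, 2 Ff, 1 ff → 3 F_ : 1 ff (out of 4)
coat pattern: Ss × ss → 2 Ss, 2 ss → 2 S_ : 2 ss (out of 4)
Looking for: smooth (ff) and solid (S_)
P(smooth) = 1/4, P(solid) = 2/4
P(both) = 1/4 × 2/4 = 2/16 = 1/8
Expected count = 1/8 × 416 = 52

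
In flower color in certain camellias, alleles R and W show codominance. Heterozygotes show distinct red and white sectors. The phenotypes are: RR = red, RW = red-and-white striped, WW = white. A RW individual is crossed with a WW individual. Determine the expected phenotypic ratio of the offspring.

Punnett square for RW × WW:
Offspring genotypes: 2 RW, 2 WW
Phenotype counts: 2 red-and-white striped, 2 white
Ratio: 1 red-and-white striped : 1 white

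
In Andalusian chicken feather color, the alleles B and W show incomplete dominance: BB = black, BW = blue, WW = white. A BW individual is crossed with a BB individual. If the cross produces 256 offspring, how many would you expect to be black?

Punnett square for BW × BB:
Offspring genotypes: 2 BB, 2 BW
Phenotype counts: 2 black, 2 blue
black: 2 out of 4 → fraction 1/2
Expected count = 1/2 × 256 = 128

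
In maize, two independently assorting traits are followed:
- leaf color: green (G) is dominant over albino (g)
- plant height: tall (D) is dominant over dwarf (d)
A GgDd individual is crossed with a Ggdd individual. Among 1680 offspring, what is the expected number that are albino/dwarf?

Dihybrid cross GgDd × Ggdd — consider each gene separately:
leaf color: Gg × Gg → 1 GG, 2 Gg, 1 gg → 3 G_ : 1 gg (out of 4)
plant height: Dd × dd → 2 Dd, 2 dd → 2 D_ : 2 dd (out of 4)
Combine (counts out of 4 × 4 = 16): green/tall (G_D_) = 3×2 = 6; green/dwarf (G_dd) = 3×2 = 6; albino/tall (ggD_) = 1×2 = 2; albino/dwarf (ggdd) = 1×2 = 2
Phenotype counts (out of 16): 6 green/tall, 6 green/dwarf, 2 albino/tall, 2 albino/dwarf
albino/dwarf: 2 out of 16 → fraction 1/8
Expected count = 1/8 × 1680 = 210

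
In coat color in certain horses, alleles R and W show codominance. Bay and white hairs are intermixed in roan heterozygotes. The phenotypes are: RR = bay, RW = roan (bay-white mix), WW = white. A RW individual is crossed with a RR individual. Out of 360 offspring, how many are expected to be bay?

Punnett square for RW × RR:
Offspring genotypes: 2 RR, 2 RW
Phenotype counts: 2 bay, 2 roan (bay-white mix)
bay: 2 out of 4 → fraction 1/2
Expected count = 1/2 × 360 = 180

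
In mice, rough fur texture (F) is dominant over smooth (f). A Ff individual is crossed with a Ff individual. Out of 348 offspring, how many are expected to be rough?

Punnett square for Ff × Ff:
Offspring genotypes: 1 FF, 2 Ff, 1 ff
rough: 3, smooth: 1
rough: 3 out of 4 → fraction 3/4
Expected count = 3/4 × 348 = 261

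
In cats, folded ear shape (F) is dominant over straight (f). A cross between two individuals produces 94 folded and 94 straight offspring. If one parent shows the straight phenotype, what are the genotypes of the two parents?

Observed offspring: 94 folded, 94 straight
The observed ratio simplifies to 1:1. One parent shows straight, so its genotype must be ff. A 1:1 offspring split requires the other parent to be heterozygous (Ff).
Parent genotypes: ff × Ff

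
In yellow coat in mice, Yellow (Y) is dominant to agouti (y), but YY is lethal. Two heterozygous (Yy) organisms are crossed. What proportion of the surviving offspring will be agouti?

Cross: Yy × Yy
Punnett square offspring (before lethality): 1 YY, 2 Yy, 1 yy
The YY genotype is lethal (embryos die); surviving offspring: 2 Yy, 1 yy
agouti: 1 out of 3
Probability: 1/3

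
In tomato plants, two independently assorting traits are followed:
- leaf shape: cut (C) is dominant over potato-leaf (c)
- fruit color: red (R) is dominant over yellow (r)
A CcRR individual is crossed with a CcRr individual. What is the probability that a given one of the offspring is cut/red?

Dihybrid cross CcRR × CcRr — consider each gene separately:
leaf shape: Cc × Cc → 1 CC, 2 Cc, 1 cc → 3 C_ : 1 cc (out of 4)
fruit color: RR × Rr → 2 RR, 2 Rr → 4 R_ (out of 4)
Combine (counts out of 4 × 4 = 16): cut/red (C_R_) = 3×4 = 12; potato-leaf/red (ccR_) = 1×4 = 4
Phenotype counts (out of 16): 12 cut/red, 4 potato-leaf/red
cut/red: 12 out of 16
Probability: 12/16 = 3/4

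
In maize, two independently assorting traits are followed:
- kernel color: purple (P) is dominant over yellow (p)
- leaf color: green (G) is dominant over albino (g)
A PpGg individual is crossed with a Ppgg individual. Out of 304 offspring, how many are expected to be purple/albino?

Dihybrid cross PpGg × Ppgg — consider each gene separately:
kernel color: Pp × Pp → 1 PP, 2 Pp, 1 pp → 3 P_ : 1 pp (out of 4)
leaf color: Gg × gg → 2 Gg, 2 gg → 2 G_ : 2 gg (out of 4)
Combine (counts out of 4 × 4 = 16): purple/green (P_G_) = 3×2 = 6; purple/albino (P_gg) = 3×2 = 6; yellow/green (ppG_) = 1×2 = 2; yellow/albino (ppgg) = 1×2 = 2
Phenotype counts (out of 16): 6 purple/green, 6 purple/albino, 2 yellow/green, 2 yellow/albino
purple/albino: 6 out of 16 → fraction 3/8
Expected count = 3/8 × 304 = 114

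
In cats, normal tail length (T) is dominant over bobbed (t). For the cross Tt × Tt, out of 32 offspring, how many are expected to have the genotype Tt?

Punnett square for Tt × Tt:
Offspring genotypes: 1 TT, 2 Tt, 1 tt
Total offspring: 4
Count with target: 2
Probability: 2/4 = 1/2
Expected count = 1/2 × 32 = 16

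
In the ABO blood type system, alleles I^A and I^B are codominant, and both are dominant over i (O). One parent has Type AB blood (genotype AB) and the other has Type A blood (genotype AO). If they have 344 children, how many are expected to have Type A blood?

Cross: AB × AO
Possible offspring genotypes: 1 AA, 1 AO, 1 AB, 1 BO
Blood type counts: 2 Type A, 1 Type AB, 1 Type B
Probability of Type A: 2/4 = 1/2
Expected count = 1/2 × 344 = 172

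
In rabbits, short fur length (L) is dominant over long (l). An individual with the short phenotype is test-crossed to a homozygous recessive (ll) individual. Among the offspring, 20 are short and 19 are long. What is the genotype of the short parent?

Test cross: ? × ll
Offspring: 20 short, 19 long — approximately 1:1.
A 1:1 ratio in a test cross indicates the unknown parent is heterozygous (Ll).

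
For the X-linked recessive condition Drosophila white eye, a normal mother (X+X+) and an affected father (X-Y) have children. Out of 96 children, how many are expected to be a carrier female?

Cross: X+X+ × X-Y
Offspring: 2 X+X-, 2 X+Y
Probability of a carrier female: 2/4 = 1/2
Expected count = 1/2 × 96 = 48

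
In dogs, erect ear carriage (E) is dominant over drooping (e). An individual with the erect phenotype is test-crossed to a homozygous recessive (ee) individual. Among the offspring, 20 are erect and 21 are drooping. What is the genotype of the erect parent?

Test cross: ? × ee
Offspring: 20 erect, 21 drooping — approximately 1:1.
A 1:1 ratio in a test cross indicates the unknown parent is heterozygous (Ee).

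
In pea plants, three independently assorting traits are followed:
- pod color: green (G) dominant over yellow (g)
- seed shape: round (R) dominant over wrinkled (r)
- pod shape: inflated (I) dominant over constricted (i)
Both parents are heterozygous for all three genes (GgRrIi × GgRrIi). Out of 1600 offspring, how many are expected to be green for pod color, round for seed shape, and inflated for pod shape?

Trihybrid cross: GgRrIi × GgRrIi
Each trait segregates independently with a 3:1 phenotypic ratio, so each gene contributes 3/4 (dominant) or 1/4 (recessive).
Target: green (pod color), round (seed shape), inflated (pod shape)
Probability = product of independent per-trait probabilities
= 3/4 × 3/4 × 3/4 = 27/64
Expected count = 27/64 × 1600 = 675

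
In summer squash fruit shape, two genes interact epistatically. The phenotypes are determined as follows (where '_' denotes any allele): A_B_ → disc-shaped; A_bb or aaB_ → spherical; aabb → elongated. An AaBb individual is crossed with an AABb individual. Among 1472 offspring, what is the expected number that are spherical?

Cross: AaBb × AABb — consider each gene separately:
A gene: Aa × AA → 2 AA, 2 Aa → 4 A_ (out of 4)
B gene: Bb × Bb → 1 BB, 2 Bb, 1 bb → 3 B_ : 1 bb (out of 4)
Genotype classes (out of 4 × 4 = 16): A_B_ = 4×3 = 12; A_bb = 4×1 = 4
Apply the phenotype rules: A_B_ (12) → disc-shaped; A_bb (4) → spherical
Phenotype counts (out of 16): 12 disc-shaped, 4 spherical
spherical: 4 out of 16 → fraction 1/4
Expected count = 1/4 × 1472 = 368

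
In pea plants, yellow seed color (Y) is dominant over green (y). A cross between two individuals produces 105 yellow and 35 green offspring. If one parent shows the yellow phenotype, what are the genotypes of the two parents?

Observed offspring: 105 yellow, 35 green
The observed ratio simplifies to 3:1. Green (yy) offspring appear, so each parent must contribute one y allele. The parent stated to show yellow carries Y, so it is Yy. The other parent is then either Yy or yy: Yy × yy would give a 1:1 split, whereas Yy × Yy gives 3:1 — matching the data. So both parents are heterozygous (Yy × Yy).
Parent genotypes: Yy × Yy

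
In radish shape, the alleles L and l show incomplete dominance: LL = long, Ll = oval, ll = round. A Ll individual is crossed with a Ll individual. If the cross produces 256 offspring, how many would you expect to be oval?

Punnett square for Ll × Ll:
Offspring genotypes: 1 LL, 2 Ll, 1 ll
Phenotype counts: 1 long, 2 oval, 1 round
oval: 2 out of 4 → fraction 1/2
Expected count = 1/2 × 256 = 128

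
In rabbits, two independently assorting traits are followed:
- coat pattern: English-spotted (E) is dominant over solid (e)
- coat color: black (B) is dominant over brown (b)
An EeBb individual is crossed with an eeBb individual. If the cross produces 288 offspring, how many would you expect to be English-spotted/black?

Dihybrid cross EeBb × eeBb — consider each gene separately:
coat pattern: Ee × ee → 2 Ee, 2 ee → 2 E_ : 2 ee (out of 4)
coat color: Bb × Bb → 1 BB, 2 Bb, 1 bb → 3 B_ : 1 bb (out of 4)
Combine (counts out of 4 × 4 = 16): English-spotted/black (E_B_) = 2×3 = 6; English-spotted/brown (E_bb) = 2×1 = 2; solid/black (eeB_) = 2×3 = 6; solid/brown (eebb) = 2×1 = 2
Phenotype counts (out of 16): 6 English-spotted/black, 2 English-spotted/brown, 6 solid/black, 2 solid/brown
English-spotted/black: 6 out of 16 → fraction 3/8
Expected count = 3/8 × 288 = 108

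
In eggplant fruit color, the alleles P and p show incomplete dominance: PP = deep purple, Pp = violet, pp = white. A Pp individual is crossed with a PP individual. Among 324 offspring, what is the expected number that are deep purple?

Punnett square for Pp × PP:
Offspring genotypes: 2 PP, 2 Pp
Phenotype counts: 2 deep purple, 2 violet
deep purple: 2 out of 4 → fraction 1/2
Expected count = 1/2 × 324 = 162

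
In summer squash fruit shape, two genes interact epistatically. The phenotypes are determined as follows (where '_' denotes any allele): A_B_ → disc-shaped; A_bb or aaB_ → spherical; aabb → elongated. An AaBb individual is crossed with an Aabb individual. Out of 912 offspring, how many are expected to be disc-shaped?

Cross: AaBb × Aabb — consider each gene separately:
A gene: Aa × Aa → 1 AA, 2 Aa, 1 aa → 3 A_ : 1 aa (out of 4)
B gene: Bb × bb → 2 Bb, 2 bb → 2 B_ : 2 bb (out of 4)
Genotype classes (out of 4 × 4 = 16): A_B_ = 3×2 = 6; A_bb = 3×2 = 6; aaB_ = 1×2 = 2; aabb = 1×2 = 2
Apply the phenotype rules: A_B_ (6) → disc-shaped; A_bb (6) + aaB_ (2) → spherical; aabb (2) → elongated
Phenotype counts (out of 16): 6 disc-shaped, 8 spherical, 2 elongated
disc-shaped: 6 out of 16 → fraction 3/8
Expected count = 3/8 × 912 = 342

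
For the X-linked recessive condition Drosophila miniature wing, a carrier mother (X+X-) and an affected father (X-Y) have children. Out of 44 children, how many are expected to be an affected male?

Cross: X+X- × X-Y
Offspring: 1 X+X-, 1 X+Y, 1 X-X-, 1 X-Y
Probability of an affected male: 1/4
Expected count = 1/4 × 44 = 11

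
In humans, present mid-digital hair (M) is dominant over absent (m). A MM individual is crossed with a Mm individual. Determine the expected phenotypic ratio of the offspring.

Punnett square for MM × Mm:
Offspring genotypes: 2 MM, 2 Mm
present: 4, absent: 0
Ratio: all present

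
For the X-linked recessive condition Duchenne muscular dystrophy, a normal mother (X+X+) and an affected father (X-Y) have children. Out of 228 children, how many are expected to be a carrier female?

Cross: X+X+ × X-Y
Offspring: 2 X+X-, 2 X+Y
Probability of a carrier female: 2/4 = 1/2
Expected count = 1/2 × 228 = 114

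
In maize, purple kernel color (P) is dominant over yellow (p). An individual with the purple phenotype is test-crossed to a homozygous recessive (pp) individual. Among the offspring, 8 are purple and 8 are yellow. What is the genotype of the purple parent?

Test cross: ? × pp
Offspring: 8 purple, 8 yellow — approximately 1:1.
A 1:1 ratio in a test cross indicates the unknown parent is heterozygous (Pp).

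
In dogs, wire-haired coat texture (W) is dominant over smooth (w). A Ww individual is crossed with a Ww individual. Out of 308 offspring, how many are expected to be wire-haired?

Punnett square for Ww × Ww:
Offspring genotypes: 1 WW, 2 Ww, 1 ww
wire-haired: 3, smooth: 1
wire-haired: 3 out of 4 → fraction 3/4
Expected count = 3/4 × 308 = 231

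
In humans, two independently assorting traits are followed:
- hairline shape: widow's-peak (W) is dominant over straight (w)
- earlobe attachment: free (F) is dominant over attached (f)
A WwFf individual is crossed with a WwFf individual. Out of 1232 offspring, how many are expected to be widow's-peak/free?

Dihybrid cross WwFf × WwFf — consider each gene separately:
hairline shape: Ww × Ww → 1 WW, 2 Ww, 1 ww → 3 W_ : 1 ww (out of 4)
earlobe attachment: Ff × Ff → 1 FF, 2 Ff, 1 ff → 3 F_ : 1 ff (out of 4)
Combine (counts out of 4 × 4 = 16): widow's-peak/free (W_F_) = 3×3 = 9; widow's-peak/attached (W_ff) = 3×1 = 3; straight/free (wwF_) = 1×3 = 3; straight/attached (wwff) = 1×1 = 1
Phenotype counts (out of 16): 9 widow's-peak/free, 3 widow's-peak/attached, 3 straight/free, 1 straight/attached
widow's-peak/free: 9 out of 16 → fraction 9/16
Expected count = 9/16 × 1232 = 693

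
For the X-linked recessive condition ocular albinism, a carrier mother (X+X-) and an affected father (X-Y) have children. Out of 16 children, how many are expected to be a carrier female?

Cross: X+X- × X-Y
Offspring: 1 X+X-, 1 X+Y, 1 X-X-, 1 X-Y
Probability of a carrier female: 1/4
Expected count = 1/4 × 16 = 4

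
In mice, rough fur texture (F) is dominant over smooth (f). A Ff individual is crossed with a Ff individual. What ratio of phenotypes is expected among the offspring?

Punnett square for Ff × Ff:
Offspring genotypes: 1 FF, 2 Ff, 1 ff
rough: 3, smooth: 1
Ratio: 3:1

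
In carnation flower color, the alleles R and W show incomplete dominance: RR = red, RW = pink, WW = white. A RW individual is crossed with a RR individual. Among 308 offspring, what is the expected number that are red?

Punnett square for RW × RR:
Offspring genotypes: 2 RR, 2 RW
Phenotype counts: 2 red, 2 pink
red: 2 out of 4 → fraction 1/2
Expected count = 1/2 × 308 = 154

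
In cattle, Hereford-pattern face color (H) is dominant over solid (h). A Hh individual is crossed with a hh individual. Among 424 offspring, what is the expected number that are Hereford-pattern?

Punnett square for Hh × hh:
Offspring genotypes: 2 Hh, 2 hh
Hereford-pattern: 2, solid: 2
Hereford-pattern: 2 out of 4 → fraction 1/2
Expected count = 1/2 × 424 = 212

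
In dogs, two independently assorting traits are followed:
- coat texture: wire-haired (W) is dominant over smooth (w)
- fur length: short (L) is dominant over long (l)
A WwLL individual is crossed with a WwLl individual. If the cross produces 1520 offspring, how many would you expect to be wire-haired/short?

Dihybrid cross WwLL × WwLl — consider each gene separately:
coat texture: Ww × Ww → 1 WW, 2 Ww, 1 ww → 3 W_ : 1 ww (out of 4)
fur length: LL × Ll → 2 LL, 2 Ll → 4 L_ (out of 4)
Combine (counts out of 4 × 4 = 16): wire-haired/short (W_L_) = 3×4 = 12; smooth/short (wwL_) = 1×4 = 4
Phenotype counts (out of 16): 12 wire-haired/short, 4 smooth/short
wire-haired/short: 12 out of 16 → fraction 3/4
Expected count = 3/4 × 1520 = 1140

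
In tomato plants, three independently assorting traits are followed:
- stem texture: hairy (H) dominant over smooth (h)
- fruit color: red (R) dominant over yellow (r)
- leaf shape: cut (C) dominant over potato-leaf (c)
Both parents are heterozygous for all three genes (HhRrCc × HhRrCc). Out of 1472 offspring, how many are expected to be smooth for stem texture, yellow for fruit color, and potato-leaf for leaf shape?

Trihybrid cross: HhRrCc × HhRrCc
Each trait segregates independently with a 3:1 phenotypic ratio, so each gene contributes 3/4 (dominant) or 1/4 (recessive).
Target: smooth (stem texture), yellow (fruit color), potato-leaf (leaf shape)
Probability = product of independent per-trait probabilities
= 1/4 × 1/4 × 1/4 = 1/64
Expected count = 1/64 × 1472 = 23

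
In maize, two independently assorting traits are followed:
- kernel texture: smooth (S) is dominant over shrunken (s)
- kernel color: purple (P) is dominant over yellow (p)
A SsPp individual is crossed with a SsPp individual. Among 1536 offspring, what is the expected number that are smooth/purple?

Dihybrid cross SsPp × SsPp — consider each gene separately:
kernel texture: Ss × Ss → 1 SS, 2 Ss, 1 ss → 3 S_ : 1 ss (out of 4)
kernel color: Pp × Pp → 1 PP, 2 Pp, 1 pp → 3 P_ : 1 pp (out of 4)
Combine (counts out of 4 × 4 = 16): smooth/purple (S_P_) = 3×3 = 9; smooth/yellow (S_pp) = 3×1 = 3; shrunken/purple (ssP_) = 1×3 = 3; shrunken/yellow (sspp) = 1×1 = 1
Phenotype counts (out of 16): 9 smooth/purple, 3 smooth/yellow, 3 shrunken/purple, 1 shrunken/yellow
smooth/purple: 9 out of 16 → fraction 9/16
Expected count = 9/16 × 1536 = 864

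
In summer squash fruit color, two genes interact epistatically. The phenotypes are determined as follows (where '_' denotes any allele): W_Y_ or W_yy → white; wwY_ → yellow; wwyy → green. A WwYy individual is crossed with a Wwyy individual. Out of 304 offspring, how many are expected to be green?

Cross: WwYy × Wwyy — consider each gene separately:
W gene: Ww × Ww → 1 WW, 2 Ww, 1 ww → 3 W_ : 1 ww (out of 4)
Y gene: Yy × yy → 2 Yy, 2 yy → 2 Y_ : 2 yy (out of 4)
Genotype classes (out of 4 × 4 = 16): W_Y_ = 3×2 = 6; W_yy = 3×2 = 6; wwY_ = 1×2 = 2; wwyy = 1×2 = 2
Apply the phenotype rules: W_Y_ (6) + W_yy (6) → white; wwY_ (2) → yellow; wwyy (2) → green
Phenotype counts (out of 16): 12 white, 2 yellow, 2 green
green: 2 out of 16 → fraction 1/8
Expected count = 1/8 × 304 = 38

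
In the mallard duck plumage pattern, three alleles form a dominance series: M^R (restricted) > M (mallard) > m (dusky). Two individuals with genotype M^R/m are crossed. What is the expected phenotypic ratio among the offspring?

Cross: M^R/m × M^R/m
Allele dominance: M^R > M > m
Offspring genotypes: 1 M^R/M^R, 2 M^R/m, 1 m/m
Phenotype counts: 3 restricted, 1 dusky
Ratio: 3 restricted : 1 dusky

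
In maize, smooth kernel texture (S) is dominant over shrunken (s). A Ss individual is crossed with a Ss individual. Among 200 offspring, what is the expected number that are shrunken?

Punnett square for Ss × Ss:
Offspring genotypes: 1 SS, 2 Ss, 1 ss
smooth: 3, shrunken: 1
shrunken: 1 out of 4 → fraction 1/4
Expected count = 1/4 × 200 = 50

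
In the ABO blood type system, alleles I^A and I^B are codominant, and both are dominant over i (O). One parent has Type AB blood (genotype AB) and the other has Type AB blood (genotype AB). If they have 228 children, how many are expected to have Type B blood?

Cross: AB × AB
Possible offspring genotypes: 1 AA, 2 AB, 1 BB
Blood type counts: 1 Type A, 2 Type AB, 1 Type B
Probability of Type B: 1/4
Expected count = 1/4 × 228 = 57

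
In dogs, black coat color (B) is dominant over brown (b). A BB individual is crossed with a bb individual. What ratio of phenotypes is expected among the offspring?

Punnett square for BB × bb:
Offspring genotypes: 4 Bb
black: 4, brown: 0
Ratio: all black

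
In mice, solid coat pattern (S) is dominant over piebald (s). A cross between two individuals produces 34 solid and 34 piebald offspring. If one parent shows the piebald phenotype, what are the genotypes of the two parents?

Observed offspring: 34 solid, 34 piebald
The observed ratio simplifies to 1:1. One parent shows piebald, so its genotype must be ss. A 1:1 offspring split requires the other parent to be heterozygous (Ss).
Parent genotypes: ss × Ss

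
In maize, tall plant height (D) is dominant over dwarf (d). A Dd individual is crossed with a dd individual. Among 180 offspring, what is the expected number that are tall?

Punnett square for Dd × dd:
Offspring genotypes: 2 Dd, 2 dd
tall: 2, dwarf: 2
tall: 2 out of 4 → fraction 1/2
Expected count = 1/2 × 180 = 90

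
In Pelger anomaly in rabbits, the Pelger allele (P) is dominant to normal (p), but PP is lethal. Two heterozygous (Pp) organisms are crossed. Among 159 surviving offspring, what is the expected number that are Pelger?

Cross: Pp × Pp
Punnett square offspring (before lethality): 1 PP, 2 Pp, 1 pp
The PP genotype is lethal (embryos die); surviving offspring: 2 Pp, 1 pp
Pelger: 2 out of 3 → fraction 2/3
Expected count = 2/3 × 159 = 106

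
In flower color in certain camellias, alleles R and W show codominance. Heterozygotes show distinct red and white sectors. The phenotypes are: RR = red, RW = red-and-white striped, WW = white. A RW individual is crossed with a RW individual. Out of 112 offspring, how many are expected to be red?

Punnett square for RW × RW:
Offspring genotypes: 1 RR, 2 RW, 1 WW
Phenotype counts: 1 red, 2 red-and-white striped, 1 white
red: 1 out of 4 → fraction 1/4
Expected count = 1/4 × 112 = 28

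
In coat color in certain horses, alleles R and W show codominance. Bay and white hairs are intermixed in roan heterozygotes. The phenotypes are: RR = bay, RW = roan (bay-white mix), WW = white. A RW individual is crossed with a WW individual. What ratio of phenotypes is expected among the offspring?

Punnett square for RW × WW:
Offspring genotypes: 2 RW, 2 WW
Phenotype counts: 2 roan (bay-white mix), 2 white
Ratio: 1 roan (bay-white mix) : 1 white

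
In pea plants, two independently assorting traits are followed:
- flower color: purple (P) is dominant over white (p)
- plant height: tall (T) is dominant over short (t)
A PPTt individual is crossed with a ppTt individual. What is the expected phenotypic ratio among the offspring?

Dihybrid cross PPTt × ppTt — consider each gene separately:
flower color: PP × pp → 4 Pp → 4 P_ (out of 4)
plant height: Tt × Tt → 1 TT, 2 Tt, 1 tt → 3 T_ : 1 tt (out of 4)
Combine (counts out of 4 × 4 = 16): purple/tall (P_T_) = 4×3 = 12; purple/short (P_tt) = 4×1 = 4
Phenotype counts (out of 16): 12 purple/tall, 4 purple/short
Ratio: 3 purple/tall : 1 purple/short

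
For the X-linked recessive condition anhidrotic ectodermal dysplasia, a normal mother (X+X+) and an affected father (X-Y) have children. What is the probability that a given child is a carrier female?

Cross: X+X+ × X-Y
Offspring: 2 X+X-, 2 X+Y
Probability of a carrier female: 2/4 = 1/2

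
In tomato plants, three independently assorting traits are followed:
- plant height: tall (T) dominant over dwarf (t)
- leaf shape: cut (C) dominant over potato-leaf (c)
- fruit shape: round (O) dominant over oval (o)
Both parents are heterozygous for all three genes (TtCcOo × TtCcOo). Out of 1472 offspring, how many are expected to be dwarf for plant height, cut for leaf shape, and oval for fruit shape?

Trihybrid cross: TtCcOo × TtCcOo
Each trait segregates independently with a 3:1 phenotypic ratio, so each gene contributes 3/4 (dominant) or 1/4 (recessive).
Target: dwarf (plant height), cut (leaf shape), oval (fruit shape)
Probability = product of independent per-trait probabilities
= 1/4 × 3/4 × 1/4 = 3/64
Expected count = 3/64 × 1472 = 69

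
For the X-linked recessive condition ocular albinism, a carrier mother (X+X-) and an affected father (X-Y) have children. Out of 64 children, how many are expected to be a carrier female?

Cross: X+X- × X-Y
Offspring: 1 X+X-, 1 X+Y, 1 X-X-, 1 X-Y
Probability of a carrier female: 1/4
Expected count = 1/4 × 64 = 16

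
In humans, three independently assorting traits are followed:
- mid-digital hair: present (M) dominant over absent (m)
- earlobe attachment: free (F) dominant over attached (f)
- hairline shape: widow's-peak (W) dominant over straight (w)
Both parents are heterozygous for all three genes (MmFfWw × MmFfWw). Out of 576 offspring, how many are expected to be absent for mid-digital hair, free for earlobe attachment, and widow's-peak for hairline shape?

Trihybrid cross: MmFfWw × MmFfWw
Each trait segregates independently with a 3:1 phenotypic ratio, so each gene contributes 3/4 (dominant) or 1/4 (recessive).
Target: absent (mid-digital hair), free (earlobe attachment), widow's-peak (hairline shape)
Probability = product of independent per-trait probabilities
= 1/4 × 3/4 × 3/4 = 9/64
Expected count = 9/64 × 576 = 81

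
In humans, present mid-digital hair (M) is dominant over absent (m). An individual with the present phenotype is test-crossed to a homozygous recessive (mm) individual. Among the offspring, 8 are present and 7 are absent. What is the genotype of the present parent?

Test cross: ? × mm
Offspring: 8 present, 7 absent — approximately 1:1.
A 1:1 ratio in a test cross indicates the unknown parent is heterozygous (Mm).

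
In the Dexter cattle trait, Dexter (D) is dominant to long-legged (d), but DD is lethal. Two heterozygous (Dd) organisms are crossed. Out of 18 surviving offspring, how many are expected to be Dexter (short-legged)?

Cross: Dd × Dd
Punnett square offspring (before lethality): 1 DD, 2 Dd, 1 dd
The DD genotype is lethal (embryos die); surviving offspring: 2 Dd, 1 dd
Dexter (short-legged): 2 out of 3 → fraction 2/3
Expected count = 2/3 × 18 = 12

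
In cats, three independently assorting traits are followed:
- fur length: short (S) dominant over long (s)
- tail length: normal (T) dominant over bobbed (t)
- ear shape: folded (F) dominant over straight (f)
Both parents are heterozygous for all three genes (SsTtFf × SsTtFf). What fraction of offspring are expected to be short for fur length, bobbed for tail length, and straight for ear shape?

Trihybrid cross: SsTtFf × SsTtFf
Each trait segregates independently with a 3:1 phenotypic ratio, so each gene contributes 3/4 (dominant) or 1/4 (recessive).
Target: short (fur length), bobbed (tail length), straight (ear shape)
Probability = product of independent per-trait probabilities
= 3/4 × 1/4 × 1/4 = 3/64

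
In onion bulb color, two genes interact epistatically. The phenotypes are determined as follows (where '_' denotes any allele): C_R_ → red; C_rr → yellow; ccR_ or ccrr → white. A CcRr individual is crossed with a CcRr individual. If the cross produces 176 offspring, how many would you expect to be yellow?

Cross: CcRr × CcRr — consider each gene separately:
C gene: Cc × Cc → 1 CC, 2 Cc, 1 cc → 3 C_ : 1 cc (out of 4)
R gene: Rr × Rr → 1 RR, 2 Rr, 1 rr → 3 R_ : 1 rr (out of 4)
Genotype classes (out of 4 × 4 = 16): C_R_ = 3×3 = 9; C_rr = 3×1 = 3; ccR_ = 1×3 = 3; ccrr = 1×1 = 1
Apply the phenotype rules: C_R_ (9) → red; C_rr (3) → yellow; ccR_ (3) + ccrr (1) → white
Phenotype counts (out of 16): 9 red, 3 yellow, 4 white
yellow: 3 out of 16 → fraction 3/16
Expected count = 3/16 × 176 = 33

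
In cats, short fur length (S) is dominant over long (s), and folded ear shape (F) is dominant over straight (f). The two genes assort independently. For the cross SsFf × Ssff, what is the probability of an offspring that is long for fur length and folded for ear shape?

Dihybrid cross SsFf × Ssff — consider each gene separately:
fur length: Ss × Ss → 1 SS, 2 Ss, 1 ss → 3 S_ : 1 ss (out of 4)
ear shape: Ff × ff → 2 Ff, 2 ff → 2 F_ : 2 ff (out of 4)
Looking for: long (ss) and folded (F_)
P(long) = 1/4, P(folded) = 2/4
P(both) = 1/4 × 2/4 = 2/16 = 1/8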